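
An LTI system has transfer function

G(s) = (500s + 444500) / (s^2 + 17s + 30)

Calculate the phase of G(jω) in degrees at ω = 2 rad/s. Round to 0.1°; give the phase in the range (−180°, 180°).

Substitute s = j2:
Numerator: 500(j2) + 444500 = 444500 + j1000
Denominator: (j2)^2 + 17(j2) + 30 = 26 + j34
|N| = √(444500² + 1000²) ≈ 4.445e+05, ∠N ≈ 0.13°
|D| = √(26² + 34²) ≈ 42.802, ∠D ≈ 52.59°
∠G = 0.13° − 52.59° = -52.46°

-52.5°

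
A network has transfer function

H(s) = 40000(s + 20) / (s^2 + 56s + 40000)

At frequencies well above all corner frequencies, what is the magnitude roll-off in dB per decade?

Each pole contributes −20 dB/decade at high frequency; each zero contributes +20 dB/decade.
Net: 1 zero(s) − 2 pole(s) → -20 dB/decade.

-20 dB/decade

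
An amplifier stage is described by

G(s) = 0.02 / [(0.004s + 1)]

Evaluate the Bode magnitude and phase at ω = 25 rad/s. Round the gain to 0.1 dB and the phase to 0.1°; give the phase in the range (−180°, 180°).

-34.0 dB, -5.7°

At ω = 25 rad/s:
pole (1 + j25·0.004) = 1 + j0.1 → |·| ≈ 1.005, ∠ ≈ 5.71°
|G| = 0.02 · 1 / (1.005) ≈ 0.0199
Gain = 20 log₁₀(0.0199) ≈ -34.02 dB
∠G = (0°) − (5.71°) = -5.71°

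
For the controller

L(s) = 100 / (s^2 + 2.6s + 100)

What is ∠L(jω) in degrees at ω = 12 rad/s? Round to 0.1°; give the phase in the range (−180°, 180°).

At s = jω = j12:
quadratic: (j12)² + 2.6·j12 + 100 = -44 + j31.2 → |·| ≈ 53.939, ∠ ≈ 144.66°
∠L = 0.00° − 144.66° = -144.66°

-144.7°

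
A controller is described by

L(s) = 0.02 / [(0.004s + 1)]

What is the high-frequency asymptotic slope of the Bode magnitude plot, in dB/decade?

-20 dB/decade

Each pole contributes −20 dB/decade at high frequency; each zero contributes +20 dB/decade.
Net: 0 zero(s) − 1 pole(s) → -20 dB/decade.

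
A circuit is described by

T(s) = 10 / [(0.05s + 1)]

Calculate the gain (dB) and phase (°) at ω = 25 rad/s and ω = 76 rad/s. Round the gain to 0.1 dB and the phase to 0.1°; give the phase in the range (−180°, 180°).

At ω = 25 rad/s:
pole (1 + j25·0.05) = 1 + j1.25 → |·| ≈ 1.6008, ∠ ≈ 51.34°
|T| = 10 · 1 / (1.6008) ≈ 6.2469
Gain = 20 log₁₀(6.2469) ≈ 15.91 dB
∠T = (0°) − (51.34°) = -51.34°

At ω = 76 rad/s:
pole (1 + j76·0.05) = 1 + j3.8 → |·| ≈ 3.9294, ∠ ≈ 75.26°
|T| = 10 · 1 / (3.9294) ≈ 2.5449
Gain = 20 log₁₀(2.5449) ≈ 8.11 dB
∠T = (0°) − (75.26°) = -75.26°

ω = 25: 15.9 dB, -51.3°; ω = 76: 8.1 dB, -75.3°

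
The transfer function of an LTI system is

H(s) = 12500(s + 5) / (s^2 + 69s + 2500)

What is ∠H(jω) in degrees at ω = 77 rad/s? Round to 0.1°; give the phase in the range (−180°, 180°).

At s = jω = j77:
zero (s+5): 5 + j77 → |·| = √(5²+77²) = √5954 ≈ 77.162, ∠ = arctan(77/5) ≈ 86.28°
quadratic: (j77)² + 69·j77 + 2500 = -3429 + j5313 → |·| ≈ 6323.4, ∠ ≈ 122.84°
∠H = 86.28° − 122.84° = -36.56°

-36.6°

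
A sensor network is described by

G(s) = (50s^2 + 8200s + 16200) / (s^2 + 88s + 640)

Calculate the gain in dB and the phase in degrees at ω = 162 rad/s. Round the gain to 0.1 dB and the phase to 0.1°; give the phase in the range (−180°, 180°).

36.0 dB, -16.6°

Substitute s = j162:
Numerator: 50(j162)^2 + 8200(j162) + 16200 = -1296000 + j1328400
Denominator: (j162)^2 + 88(j162) + 640 = -25604 + j14256
|N| = √(1296000² + 1328400²) ≈ 1.8559e+06, ∠N ≈ 134.29°
|D| = √(25604² + 14256²) ≈ 29305, ∠D ≈ 150.89°
|G| = 1.8559e+06 / 29305 ≈ 63.33
Gain = 20 log₁₀(63.33) ≈ 36.03 dB
∠G = 134.29° − 150.89° = -16.60°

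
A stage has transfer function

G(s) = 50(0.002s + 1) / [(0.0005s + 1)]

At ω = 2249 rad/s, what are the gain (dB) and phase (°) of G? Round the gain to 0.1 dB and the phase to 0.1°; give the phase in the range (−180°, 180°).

43.7 dB, 29.1°

At ω = 2249 rad/s:
zero (1 + j2249·0.002) = 1 + j4.498 → |·| ≈ 4.6078, ∠ ≈ 77.47°
pole (1 + j2249·0.0005) = 1 + j1.1245 → |·| ≈ 1.5048, ∠ ≈ 48.35°
|G| = 50 · 4.6078 / (1.5048) ≈ 153.1
Gain = 20 log₁₀(153.1) ≈ 43.70 dB
∠G = (77.47°) − (48.35°) = 29.12°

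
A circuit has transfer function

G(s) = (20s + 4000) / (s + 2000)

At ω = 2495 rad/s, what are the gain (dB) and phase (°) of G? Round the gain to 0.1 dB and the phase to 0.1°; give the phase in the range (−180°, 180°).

Substitute s = j2495:
Numerator: 20(j2495) + 4000 = 4000 + j49900
Denominator: (j2495) + 2000 = 2000 + j2495
|N| = √(4000² + 49900²) ≈ 50060, ∠N ≈ 85.42°
|D| = √(2000² + 2495²) ≈ 3197.7, ∠D ≈ 51.28°
|G| = 50060 / 3197.7 ≈ 15.655
Gain = 20 log₁₀(15.655) ≈ 23.89 dB
∠G = 85.42° − 51.28° = 34.14°

23.9 dB, 34.1°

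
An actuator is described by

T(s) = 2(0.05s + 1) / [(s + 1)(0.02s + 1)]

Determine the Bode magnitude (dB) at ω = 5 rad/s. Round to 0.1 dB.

-7.9 dB

At ω = 5 rad/s:
zero (1 + j5·0.05) = 1 + j0.25 → |·| ≈ 1.0308, ∠ ≈ 14.04°
pole (1 + j5·1) = 1 + j5 → |·| ≈ 5.099, ∠ ≈ 78.69°
pole (1 + j5·0.02) = 1 + j0.1 → |·| ≈ 1.005, ∠ ≈ 5.71°
|T| = 2 · 1.0308 / (5.099 · 1.005) ≈ 0.4023
Gain = 20 log₁₀(0.4023) ≈ -7.91 dB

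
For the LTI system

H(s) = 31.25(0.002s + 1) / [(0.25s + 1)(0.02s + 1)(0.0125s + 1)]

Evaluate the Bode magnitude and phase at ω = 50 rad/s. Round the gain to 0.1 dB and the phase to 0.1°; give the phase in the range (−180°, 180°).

3.5 dB, -156.7°

At ω = 50 rad/s:
zero (1 + j50·0.002) = 1 + j0.1 → |·| ≈ 1.005, ∠ ≈ 5.71°
pole (1 + j50·0.25) = 1 + j12.5 → |·| ≈ 12.54, ∠ ≈ 85.43°
pole (1 + j50·0.02) = 1 + j1 → |·| ≈ 1.4142, ∠ ≈ 45.00°
pole (1 + j50·0.0125) = 1 + j0.625 → |·| ≈ 1.1792, ∠ ≈ 32.01°
|H| = 31.25 · 1.005 / (12.54 · 1.4142 · 1.1792) ≈ 1.5018
Gain = 20 log₁₀(1.5018) ≈ 3.53 dB
∠H = (5.71°) − (85.43° + 45.00° + 32.01°) = -156.73°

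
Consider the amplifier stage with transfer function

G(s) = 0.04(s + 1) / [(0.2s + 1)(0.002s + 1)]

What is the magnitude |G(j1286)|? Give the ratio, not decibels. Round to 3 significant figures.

At ω = 1286 rad/s:
zero (1 + j1286·1) = 1 + j1286 → |·| ≈ 1286, ∠ ≈ 89.96°
pole (1 + j1286·0.2) = 1 + j257.2 → |·| ≈ 257.2, ∠ ≈ 89.78°
pole (1 + j1286·0.002) = 1 + j2.572 → |·| ≈ 2.7596, ∠ ≈ 68.75°
|G| = 0.04 · 1286 / (257.2 · 2.7596) ≈ 0.072474

0.0725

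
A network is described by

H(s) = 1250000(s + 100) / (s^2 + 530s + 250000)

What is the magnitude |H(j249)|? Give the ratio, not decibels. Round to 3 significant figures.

1.46e+03

At s = jω = j249:
zero (s+100): 100 + j249 → |·| = √(100²+249²) = √72001 ≈ 268.33, ∠ = arctan(249/100) ≈ 68.12°
quadratic: (j249)² + 530·j249 + 250000 = 187999 + j131970 → |·| ≈ 2.2969e+05, ∠ ≈ 35.07°
|H| = 1250000 · 268.33 / 2.2969e+05 ≈ 1460.3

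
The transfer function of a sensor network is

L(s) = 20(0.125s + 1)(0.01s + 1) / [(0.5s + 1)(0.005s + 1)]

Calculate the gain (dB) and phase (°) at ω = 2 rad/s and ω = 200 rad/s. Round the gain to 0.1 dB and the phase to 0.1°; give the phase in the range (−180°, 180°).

ω = 2: 23.3 dB, -30.4°; ω = 200: 18.0 dB, 16.7°

At ω = 2 rad/s:
zero (1 + j2·0.125) = 1 + j0.25 → |·| ≈ 1.0308, ∠ ≈ 14.04°
zero (1 + j2·0.01) = 1 + j0.02 → |·| ≈ 1.0002, ∠ ≈ 1.15°
pole (1 + j2·0.5) = 1 + j1 → |·| ≈ 1.4142, ∠ ≈ 45.00°
pole (1 + j2·0.005) = 1 + j0.01 → |·| ≈ 1, ∠ ≈ 0.57°
|L| = 20 · 1.0308 · 1.0002 / (1.4142 · 1) ≈ 14.581
Gain = 20 log₁₀(14.581) ≈ 23.28 dB
∠L = (14.04° + 1.15°) − (45.00° + 0.57°) = -30.38°

At ω = 200 rad/s:
zero (1 + j200·0.125) = 1 + j25 → |·| ≈ 25.02, ∠ ≈ 87.71°
zero (1 + j200·0.01) = 1 + j2 → |·| ≈ 2.2361, ∠ ≈ 63.43°
pole (1 + j200·0.5) = 1 + j100 → |·| ≈ 100, ∠ ≈ 89.43°
pole (1 + j200·0.005) = 1 + j1 → |·| ≈ 1.4142, ∠ ≈ 45.00°
|L| = 20 · 25.02 · 2.2361 / (100 · 1.4142) ≈ 7.9122
Gain = 20 log₁₀(7.9122) ≈ 17.97 dB
∠L = (87.71° + 63.43°) − (89.43° + 45.00°) = 16.71°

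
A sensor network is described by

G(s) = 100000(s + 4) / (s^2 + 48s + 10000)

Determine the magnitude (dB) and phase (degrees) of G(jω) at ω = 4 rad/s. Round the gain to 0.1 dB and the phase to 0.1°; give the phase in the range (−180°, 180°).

At s = jω = j4:
zero (s+4): 4 + j4 → |·| = √(4²+4²) = √32 ≈ 5.6569, ∠ = arctan(4/4) ≈ 45.00°
quadratic: (j4)² + 48·j4 + 10000 = 9984 + j192 → |·| ≈ 9985.8, ∠ ≈ 1.10°
|G| = 100000 · 5.6569 / 9985.8 ≈ 56.649
Gain = 20 log₁₀(56.649) ≈ 35.06 dB
∠G = 45.00° − 1.10° = 43.90°

35.1 dB, 43.9°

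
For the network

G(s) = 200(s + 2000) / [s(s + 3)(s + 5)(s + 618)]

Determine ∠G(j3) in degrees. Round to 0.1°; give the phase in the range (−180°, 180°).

At s = jω = j3:
zero (s+2000): 2000 + j3 → |·| = √(2000²+3²) = √4000009 ≈ 2000, ∠ = arctan(3/2000) ≈ 0.09°
pole (s+3): 3 + j3 → |·| = √(3²+3²) = √18 ≈ 4.2426, ∠ = arctan(3/3) ≈ 45.00°
pole (s+5): 5 + j3 → |·| = √(5²+3²) = √34 ≈ 5.831, ∠ = arctan(3/5) ≈ 30.96°
pole (s+618): 618 + j3 → |·| = √(618²+3²) = √381933 ≈ 618.01, ∠ = arctan(3/618) ≈ 0.28°
pole at origin: |s| = 3, ∠ = 90.00° (in denominator)
∠G = 0.09° − 166.24° = -166.15°

-166.2°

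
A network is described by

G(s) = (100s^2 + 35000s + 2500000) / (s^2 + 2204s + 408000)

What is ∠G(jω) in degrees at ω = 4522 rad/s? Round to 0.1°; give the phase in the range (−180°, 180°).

22.0°

Substitute s = j4522:
Numerator: 100(j4522)^2 + 35000(j4522) + 2500000 = -2042348400 + j158270000
Denominator: (j4522)^2 + 2204(j4522) + 408000 = -20040484 + j9966488
|N| = √(2042348400² + 158270000²) ≈ 2.0485e+09, ∠N ≈ 175.57°
|D| = √(20040484² + 9966488²) ≈ 2.2382e+07, ∠D ≈ 153.56°
∠G = 175.57° − 153.56° = 22.01°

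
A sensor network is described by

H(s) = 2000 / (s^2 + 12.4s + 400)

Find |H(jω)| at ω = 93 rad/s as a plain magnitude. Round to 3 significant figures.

At s = jω = j93:
quadratic: (j93)² + 12.4·j93 + 400 = -8249 + j1153.2 → |·| ≈ 8329.2, ∠ ≈ 172.04°
|H| = 2000 / 8329.2 ≈ 0.24012

0.240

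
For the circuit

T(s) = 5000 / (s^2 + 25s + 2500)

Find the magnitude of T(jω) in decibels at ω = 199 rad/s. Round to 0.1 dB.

At s = jω = j199:
quadratic: (j199)² + 25·j199 + 2500 = -37101 + j4975 → |·| ≈ 37433, ∠ ≈ 172.36°
|T| = 5000 / 37433 ≈ 0.13357
Gain = 20 log₁₀(0.13357) ≈ -17.49 dB

-17.5 dB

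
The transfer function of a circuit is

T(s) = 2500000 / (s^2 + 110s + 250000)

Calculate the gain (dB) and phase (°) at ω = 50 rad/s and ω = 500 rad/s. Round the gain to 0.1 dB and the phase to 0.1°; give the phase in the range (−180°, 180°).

ω = 50: 20.1 dB, -1.3°; ω = 500: 33.2 dB, -90.0°

At s = jω = j50:
quadratic: (j50)² + 110·j50 + 250000 = 247500 + j5500 → |·| ≈ 2.4756e+05, ∠ ≈ 1.27°
|T| = 2500000 / 2.4756e+05 ≈ 10.099
Gain = 20 log₁₀(10.099) ≈ 20.09 dB
∠T = 0.00° − 1.27° = -1.27°

At s = jω = j500:
quadratic: (j500)² + 110·j500 + 250000 = 0 + j55000 → |·| ≈ 55000, ∠ ≈ 90.00°
|T| = 2500000 / 55000 ≈ 45.455
Gain = 20 log₁₀(45.455) ≈ 33.15 dB
∠T = 0.00° − 90.00° = -90.00°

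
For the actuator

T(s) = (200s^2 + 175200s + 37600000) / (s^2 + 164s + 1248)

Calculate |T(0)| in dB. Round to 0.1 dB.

89.6 dB

T(0) = 37600000 / 1248 ≈ 30128
20 log₁₀(30128) ≈ 89.58 dB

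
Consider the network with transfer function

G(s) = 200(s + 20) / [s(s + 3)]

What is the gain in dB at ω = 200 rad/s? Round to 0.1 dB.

At s = jω = j200:
zero (s+20): 20 + j200 → |·| = √(20²+200²) = √40400 ≈ 201, ∠ = arctan(200/20) ≈ 84.29°
pole (s+3): 3 + j200 → |·| = √(3²+200²) = √40009 ≈ 200.02, ∠ = arctan(200/3) ≈ 89.14°
pole at origin: |s| = 200, ∠ = 90.00° (in denominator)
|G| = 200 · 201 / 40004 ≈ 1.0049
Gain = 20 log₁₀(1.0049) ≈ 0.04 dB

0.0 dB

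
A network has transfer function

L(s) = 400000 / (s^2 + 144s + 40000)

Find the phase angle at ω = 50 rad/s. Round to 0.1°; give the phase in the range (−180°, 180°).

-10.9°

At s = jω = j50:
quadratic: (j50)² + 144·j50 + 40000 = 37500 + j7200 → |·| ≈ 38185, ∠ ≈ 10.87°
∠L = 0.00° − 10.87° = -10.87°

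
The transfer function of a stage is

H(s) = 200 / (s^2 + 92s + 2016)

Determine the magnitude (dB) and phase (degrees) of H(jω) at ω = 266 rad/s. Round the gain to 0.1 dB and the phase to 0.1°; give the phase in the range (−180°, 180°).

Substitute s = j266:
Numerator: 200 = 200 + j0
Denominator: (j266)^2 + 92(j266) + 2016 = -68740 + j24472
|N| = √(200² + 0²) ≈ 200, ∠N ≈ 0.00°
|D| = √(68740² + 24472²) ≈ 72966, ∠D ≈ 160.40°
|H| = 200 / 72966 ≈ 0.002741
Gain = 20 log₁₀(0.002741) ≈ -51.24 dB
∠H = 0.00° − 160.40° = -160.40°

-51.2 dB, -160.4°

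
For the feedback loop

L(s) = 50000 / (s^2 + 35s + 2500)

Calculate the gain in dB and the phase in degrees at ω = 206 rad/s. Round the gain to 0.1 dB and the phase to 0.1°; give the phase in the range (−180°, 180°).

1.8 dB, -169.8°

At s = jω = j206:
quadratic: (j206)² + 35·j206 + 2500 = -39936 + j7210 → |·| ≈ 40582, ∠ ≈ 169.77°
|L| = 50000 / 40582 ≈ 1.2321
Gain = 20 log₁₀(1.2321) ≈ 1.81 dB
∠L = 0.00° − 169.77° = -169.77°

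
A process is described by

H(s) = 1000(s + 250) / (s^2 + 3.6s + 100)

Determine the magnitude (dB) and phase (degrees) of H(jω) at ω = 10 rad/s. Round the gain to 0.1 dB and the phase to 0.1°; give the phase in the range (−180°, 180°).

At s = jω = j10:
zero (s+250): 250 + j10 → |·| = √(250²+10²) = √62600 ≈ 250.2, ∠ = arctan(10/250) ≈ 2.29°
quadratic: (j10)² + 3.6·j10 + 100 = 0 + j36 → |·| ≈ 36, ∠ ≈ 90.00°
|H| = 1000 · 250.2 / 36 ≈ 6950
Gain = 20 log₁₀(6950) ≈ 76.84 dB
∠H = 2.29° − 90.00° = -87.71°

76.8 dB, -87.7°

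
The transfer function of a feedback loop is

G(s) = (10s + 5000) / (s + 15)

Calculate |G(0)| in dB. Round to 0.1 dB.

G(0) = 5000 / 15 ≈ 333.33
20 log₁₀(333.33) ≈ 50.46 dB

50.5 dB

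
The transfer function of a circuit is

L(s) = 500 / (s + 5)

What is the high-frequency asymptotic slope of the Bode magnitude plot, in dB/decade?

Each pole contributes −20 dB/decade at high frequency; each zero contributes +20 dB/decade.
Net: 0 zero(s) − 1 pole(s) → -20 dB/decade.

-20 dB/decade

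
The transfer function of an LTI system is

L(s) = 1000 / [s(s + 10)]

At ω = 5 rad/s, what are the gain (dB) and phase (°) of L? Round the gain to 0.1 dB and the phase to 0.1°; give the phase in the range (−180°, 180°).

25.1 dB, -116.6°

At s = jω = j5:
pole (s+10): 10 + j5 → |·| = √(10²+5²) = √125 ≈ 11.18, ∠ = arctan(5/10) ≈ 26.57°
pole at origin: |s| = 5, ∠ = 90.00° (in denominator)
|L| = 1000 / 55.9 ≈ 17.889
Gain = 20 log₁₀(17.889) ≈ 25.05 dB
∠L = 0.00° − 116.57° = -116.57°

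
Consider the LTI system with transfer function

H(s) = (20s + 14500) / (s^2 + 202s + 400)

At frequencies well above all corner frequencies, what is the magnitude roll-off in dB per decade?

Each pole contributes −20 dB/decade at high frequency; each zero contributes +20 dB/decade.
Net: 1 zero(s) − 2 pole(s) → -20 dB/decade.

-20 dB/decade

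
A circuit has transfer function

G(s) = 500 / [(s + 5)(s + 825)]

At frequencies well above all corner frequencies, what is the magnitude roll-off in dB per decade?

Each pole contributes −20 dB/decade at high frequency; each zero contributes +20 dB/decade.
Net: 0 zero(s) − 2 pole(s) → -40 dB/decade.

-40 dB/decade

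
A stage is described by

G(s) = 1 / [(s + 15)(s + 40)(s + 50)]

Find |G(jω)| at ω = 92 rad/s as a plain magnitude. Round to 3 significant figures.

At s = jω = j92:
pole (s+15): 15 + j92 → |·| = √(15²+92²) = √8689 ≈ 93.215, ∠ = arctan(92/15) ≈ 80.74°
pole (s+40): 40 + j92 → |·| = √(40²+92²) = √10064 ≈ 100.32, ∠ = arctan(92/40) ≈ 66.50°
pole (s+50): 50 + j92 → |·| = √(50²+92²) = √10964 ≈ 104.71, ∠ = arctan(92/50) ≈ 61.48°
|G| = 1 / 9.7918e+05 ≈ 1.0213e-06

1.02e-06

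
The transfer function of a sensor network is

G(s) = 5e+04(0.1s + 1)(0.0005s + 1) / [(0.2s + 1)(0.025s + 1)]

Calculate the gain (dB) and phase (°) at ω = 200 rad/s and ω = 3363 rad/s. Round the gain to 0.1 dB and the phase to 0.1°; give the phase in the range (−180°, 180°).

ω = 200: 73.9 dB, -74.4°; ω = 3363: 55.3 dB, -30.1°

At ω = 200 rad/s:
zero (1 + j200·0.1) = 1 + j20 → |·| ≈ 20.025, ∠ ≈ 87.14°
zero (1 + j200·0.0005) = 1 + j0.1 → |·| ≈ 1.005, ∠ ≈ 5.71°
pole (1 + j200·0.2) = 1 + j40 → |·| ≈ 40.012, ∠ ≈ 88.57°
pole (1 + j200·0.025) = 1 + j5 → |·| ≈ 5.099, ∠ ≈ 78.69°
|G| = 5e+04 · 20.025 · 1.005 / (40.012 · 5.099) ≈ 4932.1
Gain = 20 log₁₀(4932.1) ≈ 73.86 dB
∠G = (87.14° + 5.71°) − (88.57° + 78.69°) = -74.41°

At ω = 3363 rad/s:
zero (1 + j3363·0.1) = 1 + j336.3 → |·| ≈ 336.3, ∠ ≈ 89.83°
zero (1 + j3363·0.0005) = 1 + j1.6815 → |·| ≈ 1.9564, ∠ ≈ 59.26°
pole (1 + j3363·0.2) = 1 + j672.6 → |·| ≈ 672.6, ∠ ≈ 89.91°
pole (1 + j3363·0.025) = 1 + j84.075 → |·| ≈ 84.081, ∠ ≈ 89.32°
|G| = 5e+04 · 336.3 · 1.9564 / (672.6 · 84.081) ≈ 581.7
Gain = 20 log₁₀(581.7) ≈ 55.29 dB
∠G = (89.83° + 59.26°) − (89.91° + 89.32°) = -30.14°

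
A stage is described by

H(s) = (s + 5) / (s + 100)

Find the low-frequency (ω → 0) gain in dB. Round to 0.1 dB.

-26.0 dB

H(0) = 1·5 / (100) = 0.05
20 log₁₀(0.05) ≈ -26.02 dB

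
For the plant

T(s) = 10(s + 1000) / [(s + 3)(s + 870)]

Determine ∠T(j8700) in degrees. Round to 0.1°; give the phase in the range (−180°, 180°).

-90.8°

At s = jω = j8700:
zero (s+1000): 1000 + j8700 → |·| = √(1000²+8700²) = √76690000 ≈ 8757.3, ∠ = arctan(8700/1000) ≈ 83.44°
pole (s+3): 3 + j8700 → |·| = √(3²+8700²) = √75690009 ≈ 8700, ∠ = arctan(8700/3) ≈ 89.98°
pole (s+870): 870 + j8700 → |·| = √(870²+8700²) = √76446900 ≈ 8743.4, ∠ = arctan(8700/870) ≈ 84.29°
∠T = 83.44° − 174.27° = -90.83°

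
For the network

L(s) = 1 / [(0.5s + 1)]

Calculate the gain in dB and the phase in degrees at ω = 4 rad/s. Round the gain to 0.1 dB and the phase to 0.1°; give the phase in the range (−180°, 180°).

-7.0 dB, -63.4°

At ω = 4 rad/s:
pole (1 + j4·0.5) = 1 + j2 → |·| ≈ 2.2361, ∠ ≈ 63.43°
|L| = 1 · 1 / (2.2361) ≈ 0.44721
Gain = 20 log₁₀(0.44721) ≈ -6.99 dB
∠L = (0°) − (63.43°) = -63.43°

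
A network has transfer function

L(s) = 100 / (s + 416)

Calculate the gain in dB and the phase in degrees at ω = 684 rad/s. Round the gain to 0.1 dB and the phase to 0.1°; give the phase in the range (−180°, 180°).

-18.1 dB, -58.7°

Substitute s = j684:
Numerator: 100 = 100 + j0
Denominator: (j684) + 416 = 416 + j684
|N| = √(100² + 0²) ≈ 100, ∠N ≈ 0.00°
|D| = √(416² + 684²) ≈ 800.57, ∠D ≈ 58.69°
|L| = 100 / 800.57 ≈ 0.12491
Gain = 20 log₁₀(0.12491) ≈ -18.07 dB
∠L = 0.00° − 58.69° = -58.69°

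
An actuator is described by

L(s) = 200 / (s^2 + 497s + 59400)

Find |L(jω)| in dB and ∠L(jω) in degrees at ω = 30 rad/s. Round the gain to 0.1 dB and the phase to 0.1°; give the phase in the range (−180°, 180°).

Substitute s = j30:
Numerator: 200 = 200 + j0
Denominator: (j30)^2 + 497(j30) + 59400 = 58500 + j14910
|N| = √(200² + 0²) ≈ 200, ∠N ≈ 0.00°
|D| = √(58500² + 14910²) ≈ 60370, ∠D ≈ 14.30°
|L| = 200 / 60370 ≈ 0.0033129
Gain = 20 log₁₀(0.0033129) ≈ -49.60 dB
∠L = 0.00° − 14.30° = -14.30°

-49.6 dB, -14.3°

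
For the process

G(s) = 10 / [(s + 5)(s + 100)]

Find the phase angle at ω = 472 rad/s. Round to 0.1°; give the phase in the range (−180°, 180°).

-167.4°

At s = jω = j472:
pole (s+5): 5 + j472 → |·| = √(5²+472²) = √222809 ≈ 472.03, ∠ = arctan(472/5) ≈ 89.39°
pole (s+100): 100 + j472 → |·| = √(100²+472²) = √232784 ≈ 482.48, ∠ = arctan(472/100) ≈ 78.04°
∠G = 0.00° − 167.43° = -167.43°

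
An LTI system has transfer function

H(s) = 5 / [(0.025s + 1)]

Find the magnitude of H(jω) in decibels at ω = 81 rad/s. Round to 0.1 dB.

6.9 dB

At ω = 81 rad/s:
pole (1 + j81·0.025) = 1 + j2.025 → |·| ≈ 2.2585, ∠ ≈ 63.72°
|H| = 5 · 1 / (2.2585) ≈ 2.2139
Gain = 20 log₁₀(2.2139) ≈ 6.90 dB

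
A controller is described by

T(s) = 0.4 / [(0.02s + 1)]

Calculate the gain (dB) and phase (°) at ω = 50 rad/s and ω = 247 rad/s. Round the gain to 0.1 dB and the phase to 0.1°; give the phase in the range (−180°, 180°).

ω = 50: -11.0 dB, -45.0°; ω = 247: -22.0 dB, -78.6°

At ω = 50 rad/s:
pole (1 + j50·0.02) = 1 + j1 → |·| ≈ 1.4142, ∠ ≈ 45.00°
|T| = 0.4 · 1 / (1.4142) ≈ 0.28285
Gain = 20 log₁₀(0.28285) ≈ -10.97 dB
∠T = (0°) − (45.00°) = -45.00°

At ω = 247 rad/s:
pole (1 + j247·0.02) = 1 + j4.94 → |·| ≈ 5.0402, ∠ ≈ 78.56°
|T| = 0.4 · 1 / (5.0402) ≈ 0.079362
Gain = 20 log₁₀(0.079362) ≈ -22.01 dB
∠T = (0°) − (78.56°) = -78.56°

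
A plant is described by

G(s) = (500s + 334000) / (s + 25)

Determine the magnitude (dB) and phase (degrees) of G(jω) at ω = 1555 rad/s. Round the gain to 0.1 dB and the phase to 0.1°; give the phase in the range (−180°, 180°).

54.7 dB, -22.3°

Substitute s = j1555:
Numerator: 500(j1555) + 334000 = 334000 + j777500
Denominator: (j1555) + 25 = 25 + j1555
|N| = √(334000² + 777500²) ≈ 8.462e+05, ∠N ≈ 66.75°
|D| = √(25² + 1555²) ≈ 1555.2, ∠D ≈ 89.08°
|G| = 8.462e+05 / 1555.2 ≈ 544.11
Gain = 20 log₁₀(544.11) ≈ 54.71 dB
∠G = 66.75° − 89.08° = -22.33°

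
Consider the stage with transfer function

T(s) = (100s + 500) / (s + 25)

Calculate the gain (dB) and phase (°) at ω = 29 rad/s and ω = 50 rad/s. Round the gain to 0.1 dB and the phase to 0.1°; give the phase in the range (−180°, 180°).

ω = 29: 37.7 dB, 31.0°; ω = 50: 39.1 dB, 20.9°

Substitute s = j29:
Numerator: 100(j29) + 500 = 500 + j2900
Denominator: (j29) + 25 = 25 + j29
|N| = √(500² + 2900²) ≈ 2942.8, ∠N ≈ 80.22°
|D| = √(25² + 29²) ≈ 38.288, ∠D ≈ 49.24°
|T| = 2942.8 / 38.288 ≈ 76.86
Gain = 20 log₁₀(76.86) ≈ 37.71 dB
∠T = 80.22° − 49.24° = 30.98°

Substitute s = j50:
Numerator: 100(j50) + 500 = 500 + j5000
Denominator: (j50) + 25 = 25 + j50
|N| = √(500² + 5000²) ≈ 5024.9, ∠N ≈ 84.29°
|D| = √(25² + 50²) ≈ 55.902, ∠D ≈ 63.43°
|T| = 5024.9 / 55.902 ≈ 89.888
Gain = 20 log₁₀(89.888) ≈ 39.07 dB
∠T = 84.29° − 63.43° = 20.86°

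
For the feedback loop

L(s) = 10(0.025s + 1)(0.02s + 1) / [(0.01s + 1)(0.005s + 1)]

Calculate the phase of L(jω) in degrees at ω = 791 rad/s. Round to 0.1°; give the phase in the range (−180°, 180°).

At ω = 791 rad/s:
zero (1 + j791·0.025) = 1 + j19.775 → |·| ≈ 19.8, ∠ ≈ 87.11°
zero (1 + j791·0.02) = 1 + j15.82 → |·| ≈ 15.852, ∠ ≈ 86.38°
pole (1 + j791·0.01) = 1 + j7.91 → |·| ≈ 7.973, ∠ ≈ 82.79°
pole (1 + j791·0.005) = 1 + j3.955 → |·| ≈ 4.0795, ∠ ≈ 75.81°
∠L = (87.11° + 86.38°) − (82.79° + 75.81°) = 14.89°

14.9°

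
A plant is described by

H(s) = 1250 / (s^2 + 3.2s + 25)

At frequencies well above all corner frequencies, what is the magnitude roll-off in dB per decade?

-40 dB/decade

Each pole contributes −20 dB/decade at high frequency; each zero contributes +20 dB/decade.
Net: 0 zero(s) − 2 pole(s) → -40 dB/decade.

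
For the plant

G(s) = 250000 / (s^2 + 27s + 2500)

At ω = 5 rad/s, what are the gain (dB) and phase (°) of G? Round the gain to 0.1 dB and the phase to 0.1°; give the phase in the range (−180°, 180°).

At s = jω = j5:
quadratic: (j5)² + 27·j5 + 2500 = 2475 + j135 → |·| ≈ 2478.7, ∠ ≈ 3.12°
|G| = 250000 / 2478.7 ≈ 100.86
Gain = 20 log₁₀(100.86) ≈ 40.07 dB
∠G = 0.00° − 3.12° = -3.12°

40.1 dB, -3.1°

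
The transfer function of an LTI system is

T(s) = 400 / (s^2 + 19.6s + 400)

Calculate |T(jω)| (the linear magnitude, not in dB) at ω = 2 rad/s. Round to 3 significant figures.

1.01

At s = jω = j2:
quadratic: (j2)² + 19.6·j2 + 400 = 396 + j39.2 → |·| ≈ 397.94, ∠ ≈ 5.65°
|T| = 400 / 397.94 ≈ 1.0052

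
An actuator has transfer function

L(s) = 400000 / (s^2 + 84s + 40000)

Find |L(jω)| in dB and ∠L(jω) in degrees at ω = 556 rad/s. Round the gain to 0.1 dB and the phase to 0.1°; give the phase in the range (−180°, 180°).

3.3 dB, -170.2°

At s = jω = j556:
quadratic: (j556)² + 84·j556 + 40000 = -269136 + j46704 → |·| ≈ 2.7316e+05, ∠ ≈ 170.16°
|L| = 400000 / 2.7316e+05 ≈ 1.4643
Gain = 20 log₁₀(1.4643) ≈ 3.31 dB
∠L = 0.00° − 170.16° = -170.16°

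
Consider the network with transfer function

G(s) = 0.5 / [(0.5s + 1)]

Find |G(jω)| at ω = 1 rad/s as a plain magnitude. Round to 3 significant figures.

0.447

At ω = 1 rad/s:
pole (1 + j1·0.5) = 1 + j0.5 → |·| ≈ 1.118, ∠ ≈ 26.57°
|G| = 0.5 · 1 / (1.118) ≈ 0.44723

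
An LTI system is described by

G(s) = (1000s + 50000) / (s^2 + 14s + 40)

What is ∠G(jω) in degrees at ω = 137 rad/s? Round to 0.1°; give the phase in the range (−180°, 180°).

-104.2°

Substitute s = j137:
Numerator: 1000(j137) + 50000 = 50000 + j137000
Denominator: (j137)^2 + 14(j137) + 40 = -18729 + j1918
|N| = √(50000² + 137000²) ≈ 1.4584e+05, ∠N ≈ 69.95°
|D| = √(18729² + 1918²) ≈ 18827, ∠D ≈ 174.15°
∠G = 69.95° − 174.15° = -104.20°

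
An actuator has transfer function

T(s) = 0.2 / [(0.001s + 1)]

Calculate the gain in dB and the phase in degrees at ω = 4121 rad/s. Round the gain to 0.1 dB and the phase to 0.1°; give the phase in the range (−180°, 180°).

-26.5 dB, -76.4°

At ω = 4121 rad/s:
pole (1 + j4121·0.001) = 1 + j4.121 → |·| ≈ 4.2406, ∠ ≈ 76.36°
|T| = 0.2 · 1 / (4.2406) ≈ 0.047163
Gain = 20 log₁₀(0.047163) ≈ -26.53 dB
∠T = (0°) − (76.36°) = -76.36°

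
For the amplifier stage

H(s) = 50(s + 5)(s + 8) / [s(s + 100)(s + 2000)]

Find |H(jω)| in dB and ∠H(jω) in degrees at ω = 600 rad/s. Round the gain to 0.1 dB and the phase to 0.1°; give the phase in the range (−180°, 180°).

At s = jω = j600:
zero (s+5): 5 + j600 → |·| = √(5²+600²) = √360025 ≈ 600.02, ∠ = arctan(600/5) ≈ 89.52°
zero (s+8): 8 + j600 → |·| = √(8²+600²) = √360064 ≈ 600.05, ∠ = arctan(600/8) ≈ 89.24°
pole (s+100): 100 + j600 → |·| = √(100²+600²) = √370000 ≈ 608.28, ∠ = arctan(600/100) ≈ 80.54°
pole (s+2000): 2000 + j600 → |·| = √(2000²+600²) = √4360000 ≈ 2088.1, ∠ = arctan(600/2000) ≈ 16.70°
pole at origin: |s| = 600, ∠ = 90.00° (in denominator)
|H| = 50 · 3.6004e+05 / 7.6209e+08 ≈ 0.023622
Gain = 20 log₁₀(0.023622) ≈ -32.53 dB
∠H = 178.76° − 187.24° = -8.48°

-32.5 dB, -8.5°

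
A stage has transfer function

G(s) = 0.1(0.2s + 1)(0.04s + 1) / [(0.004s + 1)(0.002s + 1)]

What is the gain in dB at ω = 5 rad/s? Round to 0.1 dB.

-16.8 dB

At ω = 5 rad/s:
zero (1 + j5·0.2) = 1 + j1 → |·| ≈ 1.4142, ∠ ≈ 45.00°
zero (1 + j5·0.04) = 1 + j0.2 → |·| ≈ 1.0198, ∠ ≈ 11.31°
pole (1 + j5·0.004) = 1 + j0.02 → |·| ≈ 1.0002, ∠ ≈ 1.15°
pole (1 + j5·0.002) = 1 + j0.01 → |·| ≈ 1, ∠ ≈ 0.57°
|G| = 0.1 · 1.4142 · 1.0198 / (1.0002 · 1) ≈ 0.14419
Gain = 20 log₁₀(0.14419) ≈ -16.82 dB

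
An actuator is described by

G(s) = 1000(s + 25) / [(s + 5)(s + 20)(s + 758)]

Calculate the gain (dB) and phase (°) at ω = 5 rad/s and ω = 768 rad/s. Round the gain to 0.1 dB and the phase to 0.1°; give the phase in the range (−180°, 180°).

At s = jω = j5:
zero (s+25): 25 + j5 → |·| = √(25²+5²) = √650 ≈ 25.495, ∠ = arctan(5/25) ≈ 11.31°
pole (s+5): 5 + j5 → |·| = √(5²+5²) = √50 ≈ 7.0711, ∠ = arctan(5/5) ≈ 45.00°
pole (s+20): 20 + j5 → |·| = √(20²+5²) = √425 ≈ 20.616, ∠ = arctan(5/20) ≈ 14.04°
pole (s+758): 758 + j5 → |·| = √(758²+5²) = √574589 ≈ 758.02, ∠ = arctan(5/758) ≈ 0.38°
|G| = 1000 · 25.495 / 1.105e+05 ≈ 0.23072
Gain = 20 log₁₀(0.23072) ≈ -12.74 dB
∠G = 11.31° − 59.42° = -48.11°

At s = jω = j768:
zero (s+25): 25 + j768 → |·| = √(25²+768²) = √590449 ≈ 768.41, ∠ = arctan(768/25) ≈ 88.14°
pole (s+5): 5 + j768 → |·| = √(5²+768²) = √589849 ≈ 768.02, ∠ = arctan(768/5) ≈ 89.63°
pole (s+20): 20 + j768 → |·| = √(20²+768²) = √590224 ≈ 768.26, ∠ = arctan(768/20) ≈ 88.51°
pole (s+758): 758 + j768 → |·| = √(758²+768²) = √1164388 ≈ 1079.1, ∠ = arctan(768/758) ≈ 45.38°
|G| = 1000 · 768.41 / 6.3671e+08 ≈ 0.0012068
Gain = 20 log₁₀(0.0012068) ≈ -58.37 dB
∠G = 88.14° − 223.52° = -135.38°

ω = 5: -12.7 dB, -48.1°; ω = 768: -58.4 dB, -135.4°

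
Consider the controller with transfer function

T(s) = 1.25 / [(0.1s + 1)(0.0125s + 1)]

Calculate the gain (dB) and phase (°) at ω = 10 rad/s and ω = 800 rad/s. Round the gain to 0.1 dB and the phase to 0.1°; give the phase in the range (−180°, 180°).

ω = 10: -1.1 dB, -52.1°; ω = 800: -56.2 dB, -173.6°

At ω = 10 rad/s:
pole (1 + j10·0.1) = 1 + j1 → |·| ≈ 1.4142, ∠ ≈ 45.00°
pole (1 + j10·0.0125) = 1 + j0.125 → |·| ≈ 1.0078, ∠ ≈ 7.13°
|T| = 1.25 · 1 / (1.4142 · 1.0078) ≈ 0.87705
Gain = 20 log₁₀(0.87705) ≈ -1.14 dB
∠T = (0°) − (45.00° + 7.13°) = -52.13°

At ω = 800 rad/s:
pole (1 + j800·0.1) = 1 + j80 → |·| ≈ 80.006, ∠ ≈ 89.28°
pole (1 + j800·0.0125) = 1 + j10 → |·| ≈ 10.05, ∠ ≈ 84.29°
|T| = 1.25 · 1 / (80.006 · 10.05) ≈ 0.0015546
Gain = 20 log₁₀(0.0015546) ≈ -56.17 dB
∠T = (0°) − (89.28° + 84.29°) = -173.57°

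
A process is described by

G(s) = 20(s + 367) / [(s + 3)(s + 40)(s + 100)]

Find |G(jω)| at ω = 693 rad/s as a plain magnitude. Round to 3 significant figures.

At s = jω = j693:
zero (s+367): 367 + j693 → |·| = √(367²+693²) = √614938 ≈ 784.18, ∠ = arctan(693/367) ≈ 62.10°
pole (s+3): 3 + j693 → |·| = √(3²+693²) = √480258 ≈ 693.01, ∠ = arctan(693/3) ≈ 89.75°
pole (s+40): 40 + j693 → |·| = √(40²+693²) = √481849 ≈ 694.15, ∠ = arctan(693/40) ≈ 86.70°
pole (s+100): 100 + j693 → |·| = √(100²+693²) = √490249 ≈ 700.18, ∠ = arctan(693/100) ≈ 81.79°
|G| = 20 · 784.18 / 3.3682e+08 ≈ 4.6564e-05

4.66e-05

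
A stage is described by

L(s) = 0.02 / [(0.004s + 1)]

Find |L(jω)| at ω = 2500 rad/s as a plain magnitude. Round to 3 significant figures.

At ω = 2500 rad/s:
pole (1 + j2500·0.004) = 1 + j10 → |·| ≈ 10.05, ∠ ≈ 84.29°
|L| = 0.02 · 1 / (10.05) ≈ 0.00199

0.00199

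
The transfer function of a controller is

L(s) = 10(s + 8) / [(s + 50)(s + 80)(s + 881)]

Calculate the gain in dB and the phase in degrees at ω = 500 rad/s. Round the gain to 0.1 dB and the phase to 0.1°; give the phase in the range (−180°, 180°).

At s = jω = j500:
zero (s+8): 8 + j500 → |·| = √(8²+500²) = √250064 ≈ 500.06, ∠ = arctan(500/8) ≈ 89.08°
pole (s+50): 50 + j500 → |·| = √(50²+500²) = √252500 ≈ 502.49, ∠ = arctan(500/50) ≈ 84.29°
pole (s+80): 80 + j500 → |·| = √(80²+500²) = √256400 ≈ 506.36, ∠ = arctan(500/80) ≈ 80.91°
pole (s+881): 881 + j500 → |·| = √(881²+500²) = √1026161 ≈ 1013, ∠ = arctan(500/881) ≈ 29.58°
|L| = 10 · 500.06 / 2.5775e+08 ≈ 1.9401e-05
Gain = 20 log₁₀(1.9401e-05) ≈ -94.24 dB
∠L = 89.08° − 194.78° = -105.70°

-94.2 dB, -105.7°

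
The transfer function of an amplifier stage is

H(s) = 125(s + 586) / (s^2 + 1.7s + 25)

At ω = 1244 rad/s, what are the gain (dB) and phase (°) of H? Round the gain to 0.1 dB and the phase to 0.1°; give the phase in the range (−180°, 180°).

-19.1 dB, -115.1°

At s = jω = j1244:
zero (s+586): 586 + j1244 → |·| = √(586²+1244²) = √1890932 ≈ 1375.1, ∠ = arctan(1244/586) ≈ 64.78°
quadratic: (j1244)² + 1.7·j1244 + 25 = -1547511 + j2114.8 → |·| ≈ 1.5475e+06, ∠ ≈ 179.92°
|H| = 125 · 1375.1 / 1.5475e+06 ≈ 0.11107
Gain = 20 log₁₀(0.11107) ≈ -19.09 dB
∠H = 64.78° − 179.92° = -115.14°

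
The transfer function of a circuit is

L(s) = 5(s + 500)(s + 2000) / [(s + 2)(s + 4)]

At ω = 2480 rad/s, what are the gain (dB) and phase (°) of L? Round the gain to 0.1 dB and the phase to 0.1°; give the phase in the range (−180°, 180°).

16.3 dB, -50.1°

At s = jω = j2480:
zero (s+500): 500 + j2480 → |·| = √(500²+2480²) = √6400400 ≈ 2529.9, ∠ = arctan(2480/500) ≈ 78.60°
zero (s+2000): 2000 + j2480 → |·| = √(2000²+2480²) = √10150400 ≈ 3186, ∠ = arctan(2480/2000) ≈ 51.12°
pole (s+2): 2 + j2480 → |·| = √(2²+2480²) = √6150404 ≈ 2480, ∠ = arctan(2480/2) ≈ 89.95°
pole (s+4): 4 + j2480 → |·| = √(4²+2480²) = √6150416 ≈ 2480, ∠ = arctan(2480/4) ≈ 89.91°
|L| = 5 · 8.0603e+06 / 6.1504e+06 ≈ 6.5527
Gain = 20 log₁₀(6.5527) ≈ 16.33 dB
∠L = 129.72° − 179.86° = -50.14°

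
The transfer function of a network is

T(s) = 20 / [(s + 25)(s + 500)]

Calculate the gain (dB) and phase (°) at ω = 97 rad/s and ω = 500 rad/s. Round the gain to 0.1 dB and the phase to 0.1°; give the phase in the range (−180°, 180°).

ω = 97: -68.1 dB, -86.5°; ω = 500: -85.0 dB, -132.1°

At s = jω = j97:
pole (s+25): 25 + j97 → |·| = √(25²+97²) = √10034 ≈ 100.17, ∠ = arctan(97/25) ≈ 75.55°
pole (s+500): 500 + j97 → |·| = √(500²+97²) = √259409 ≈ 509.32, ∠ = arctan(97/500) ≈ 10.98°
|T| = 20 / 51019 ≈ 0.00039201
Gain = 20 log₁₀(0.00039201) ≈ -68.13 dB
∠T = 0.00° − 86.53° = -86.53°

At s = jω = j500:
pole (s+25): 25 + j500 → |·| = √(25²+500²) = √250625 ≈ 500.62, ∠ = arctan(500/25) ≈ 87.14°
pole (s+500): 500 + j500 → |·| = √(500²+500²) = √500000 ≈ 707.11, ∠ = arctan(500/500) ≈ 45.00°
|T| = 20 / 3.5399e+05 ≈ 5.6499e-05
Gain = 20 log₁₀(5.6499e-05) ≈ -84.96 dB
∠T = 0.00° − 132.14° = -132.14°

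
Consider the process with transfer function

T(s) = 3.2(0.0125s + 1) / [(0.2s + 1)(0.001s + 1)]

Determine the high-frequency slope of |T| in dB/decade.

Each pole contributes −20 dB/decade at high frequency; each zero contributes +20 dB/decade.
Net: 1 zero(s) − 2 pole(s) → -20 dB/decade.

-20 dB/decade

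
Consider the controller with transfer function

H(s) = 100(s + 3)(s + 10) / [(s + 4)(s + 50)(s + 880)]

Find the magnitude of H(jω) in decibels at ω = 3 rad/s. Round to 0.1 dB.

At s = jω = j3:
zero (s+3): 3 + j3 → |·| = √(3²+3²) = √18 ≈ 4.2426, ∠ = arctan(3/3) ≈ 45.00°
zero (s+10): 10 + j3 → |·| = √(10²+3²) = √109 ≈ 10.44, ∠ = arctan(3/10) ≈ 16.70°
pole (s+4): 4 + j3 → |·| = √(4²+3²) = √25 ≈ 5, ∠ = arctan(3/4) ≈ 36.87°
pole (s+50): 50 + j3 → |·| = √(50²+3²) = √2509 ≈ 50.09, ∠ = arctan(3/50) ≈ 3.43°
pole (s+880): 880 + j3 → |·| = √(880²+3²) = √774409 ≈ 880.01, ∠ = arctan(3/880) ≈ 0.20°
|H| = 100 · 44.293 / 2.204e+05 ≈ 0.020097
Gain = 20 log₁₀(0.020097) ≈ -33.94 dB

-33.9 dB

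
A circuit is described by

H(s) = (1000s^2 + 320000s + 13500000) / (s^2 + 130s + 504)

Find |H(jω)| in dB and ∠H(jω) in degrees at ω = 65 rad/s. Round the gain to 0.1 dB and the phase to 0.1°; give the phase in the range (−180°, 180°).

67.8 dB, -47.8°

Substitute s = j65:
Numerator: 1000(j65)^2 + 320000(j65) + 13500000 = 9275000 + j20800000
Denominator: (j65)^2 + 130(j65) + 504 = -3721 + j8450
|N| = √(9275000² + 20800000²) ≈ 2.2774e+07, ∠N ≈ 65.97°
|D| = √(3721² + 8450²) ≈ 9233, ∠D ≈ 113.77°
|H| = 2.2774e+07 / 9233 ≈ 2466.6
Gain = 20 log₁₀(2466.6) ≈ 67.84 dB
∠H = 65.97° − 113.77° = -47.80°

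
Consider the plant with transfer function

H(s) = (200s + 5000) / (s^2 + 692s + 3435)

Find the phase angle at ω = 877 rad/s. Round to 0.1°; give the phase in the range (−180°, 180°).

Substitute s = j877:
Numerator: 200(j877) + 5000 = 5000 + j175400
Denominator: (j877)^2 + 692(j877) + 3435 = -765694 + j606884
|N| = √(5000² + 175400²) ≈ 1.7547e+05, ∠N ≈ 88.37°
|D| = √(765694² + 606884²) ≈ 9.7703e+05, ∠D ≈ 141.60°
∠H = 88.37° − 141.60° = -53.23°

-53.2°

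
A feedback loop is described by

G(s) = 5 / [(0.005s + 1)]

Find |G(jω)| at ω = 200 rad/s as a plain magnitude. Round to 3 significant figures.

At ω = 200 rad/s:
pole (1 + j200·0.005) = 1 + j1 → |·| ≈ 1.4142, ∠ ≈ 45.00°
|G| = 5 · 1 / (1.4142) ≈ 3.5356

3.54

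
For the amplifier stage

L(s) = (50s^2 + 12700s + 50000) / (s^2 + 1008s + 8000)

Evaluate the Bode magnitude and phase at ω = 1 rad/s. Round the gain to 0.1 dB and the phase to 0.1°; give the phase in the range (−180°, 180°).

16.1 dB, 7.1°

Substitute s = j1:
Numerator: 50(j1)^2 + 12700(j1) + 50000 = 49950 + j12700
Denominator: (j1)^2 + 1008(j1) + 8000 = 7999 + j1008
|N| = √(49950² + 12700²) ≈ 51539, ∠N ≈ 14.27°
|D| = √(7999² + 1008²) ≈ 8062.3, ∠D ≈ 7.18°
|L| = 51539 / 8062.3 ≈ 6.3926
Gain = 20 log₁₀(6.3926) ≈ 16.11 dB
∠L = 14.27° − 7.18° = 7.09°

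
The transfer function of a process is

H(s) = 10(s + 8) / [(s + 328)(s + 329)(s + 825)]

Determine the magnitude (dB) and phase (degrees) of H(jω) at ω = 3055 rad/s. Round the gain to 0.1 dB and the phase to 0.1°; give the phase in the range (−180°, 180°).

-119.8 dB, -152.8°

At s = jω = j3055:
zero (s+8): 8 + j3055 → |·| = √(8²+3055²) = √9333089 ≈ 3055, ∠ = arctan(3055/8) ≈ 89.85°
pole (s+328): 328 + j3055 → |·| = √(328²+3055²) = √9440609 ≈ 3072.6, ∠ = arctan(3055/328) ≈ 83.87°
pole (s+329): 329 + j3055 → |·| = √(329²+3055²) = √9441266 ≈ 3072.7, ∠ = arctan(3055/329) ≈ 83.85°
pole (s+825): 825 + j3055 → |·| = √(825²+3055²) = √10013650 ≈ 3164.4, ∠ = arctan(3055/825) ≈ 74.89°
|H| = 10 · 3055 / 2.9876e+10 ≈ 1.0226e-06
Gain = 20 log₁₀(1.0226e-06) ≈ -119.81 dB
∠H = 89.85° − 242.61° = -152.76°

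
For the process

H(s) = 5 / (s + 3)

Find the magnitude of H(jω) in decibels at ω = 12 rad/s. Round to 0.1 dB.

-7.9 dB

At s = jω = j12:
pole (s+3): 3 + j12 → |·| = √(3²+12²) = √153 ≈ 12.369, ∠ = arctan(12/3) ≈ 75.96°
|H| = 5 / 12.369 ≈ 0.40424
Gain = 20 log₁₀(0.40424) ≈ -7.87 dB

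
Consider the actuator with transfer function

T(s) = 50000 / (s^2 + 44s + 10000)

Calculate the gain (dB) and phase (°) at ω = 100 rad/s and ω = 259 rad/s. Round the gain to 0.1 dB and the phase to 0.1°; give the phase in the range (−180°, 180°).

At s = jω = j100:
quadratic: (j100)² + 44·j100 + 10000 = 0 + j4400 → |·| ≈ 4400, ∠ ≈ 90.00°
|T| = 50000 / 4400 ≈ 11.364
Gain = 20 log₁₀(11.364) ≈ 21.11 dB
∠T = 0.00° − 90.00° = -90.00°

At s = jω = j259:
quadratic: (j259)² + 44·j259 + 10000 = -57081 + j11396 → |·| ≈ 58207, ∠ ≈ 168.71°
|T| = 50000 / 58207 ≈ 0.859
Gain = 20 log₁₀(0.859) ≈ -1.32 dB
∠T = 0.00° − 168.71° = -168.71°

ω = 100: 21.1 dB, -90.0°; ω = 259: -1.3 dB, -168.7°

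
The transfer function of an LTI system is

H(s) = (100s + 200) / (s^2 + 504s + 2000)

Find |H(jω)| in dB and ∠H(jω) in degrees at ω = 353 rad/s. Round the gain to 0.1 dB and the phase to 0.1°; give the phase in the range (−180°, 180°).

Substitute s = j353:
Numerator: 100(j353) + 200 = 200 + j35300
Denominator: (j353)^2 + 504(j353) + 2000 = -122609 + j177912
|N| = √(200² + 35300²) ≈ 35301, ∠N ≈ 89.68°
|D| = √(122609² + 177912²) ≈ 2.1607e+05, ∠D ≈ 124.57°
|H| = 35301 / 2.1607e+05 ≈ 0.16338
Gain = 20 log₁₀(0.16338) ≈ -15.74 dB
∠H = 89.68° − 124.57° = -34.89°

-15.7 dB, -34.9°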